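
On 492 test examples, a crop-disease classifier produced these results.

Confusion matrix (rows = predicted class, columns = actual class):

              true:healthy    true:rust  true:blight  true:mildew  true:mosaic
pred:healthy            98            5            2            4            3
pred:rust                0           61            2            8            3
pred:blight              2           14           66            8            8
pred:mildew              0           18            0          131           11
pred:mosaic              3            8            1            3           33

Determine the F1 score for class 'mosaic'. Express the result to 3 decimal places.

Take TP from the diagonal, FP from the rest of the 'mosaic' prediction marginal, FN from the rest of the 'mosaic' actual marginal.
F1 score = 2·TP/(2·TP+FP+FN).
mosaic: TP=33, FP=3+8+1+3=15, FN=3+3+8+11=25 → 66/106 = 0.6226

0.623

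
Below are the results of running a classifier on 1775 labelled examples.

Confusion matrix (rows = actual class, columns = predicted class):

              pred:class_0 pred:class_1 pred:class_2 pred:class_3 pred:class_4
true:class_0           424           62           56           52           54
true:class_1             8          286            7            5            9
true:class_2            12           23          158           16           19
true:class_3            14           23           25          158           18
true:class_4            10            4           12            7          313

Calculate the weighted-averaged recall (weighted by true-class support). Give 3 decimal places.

Per-class recall (TP/(TP+FN)):
  class_0: TP=424, FN=62+56+52+54=224 → 424/648 = 0.6543
  class_1: TP=286, FN=8+7+5+9=29 → 286/315 = 0.9079
  class_2: TP=158, FN=12+23+16+19=70 → 158/228 = 0.6930
  class_3: TP=158, FN=14+23+25+18=80 → 158/238 = 0.6639
  class_4: TP=313, FN=10+4+12+7=33 → 313/346 = 0.9046
Weighted-recall = Σ (supportᵢ/N)·recallᵢ with N=1775: (648/1775)·0.6543 + (315/1775)·0.9079 + (228/1775)·0.6930 + (238/1775)·0.6639 + (346/1775)·0.9046 = 0.754

0.754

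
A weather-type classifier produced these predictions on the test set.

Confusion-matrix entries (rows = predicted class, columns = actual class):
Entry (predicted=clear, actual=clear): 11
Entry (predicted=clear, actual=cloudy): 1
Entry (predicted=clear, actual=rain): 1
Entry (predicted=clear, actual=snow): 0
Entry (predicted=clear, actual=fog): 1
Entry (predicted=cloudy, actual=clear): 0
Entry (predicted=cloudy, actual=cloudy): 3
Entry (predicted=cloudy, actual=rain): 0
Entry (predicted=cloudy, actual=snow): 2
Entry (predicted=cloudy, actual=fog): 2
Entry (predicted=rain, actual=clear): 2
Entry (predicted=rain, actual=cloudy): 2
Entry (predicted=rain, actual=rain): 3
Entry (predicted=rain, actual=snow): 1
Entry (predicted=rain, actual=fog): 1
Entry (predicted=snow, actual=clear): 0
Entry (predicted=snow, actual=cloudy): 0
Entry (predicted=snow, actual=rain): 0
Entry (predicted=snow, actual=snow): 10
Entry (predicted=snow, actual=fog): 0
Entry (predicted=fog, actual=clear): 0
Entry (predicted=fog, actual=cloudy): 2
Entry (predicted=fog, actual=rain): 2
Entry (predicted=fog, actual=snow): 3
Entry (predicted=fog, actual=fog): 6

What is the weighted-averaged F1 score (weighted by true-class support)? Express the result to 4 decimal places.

0.6362

Per-class F1 score (2·TP/(2·TP+FP+FN)):
  clear: TP=11, FP=1+1+0+1=3, FN=0+2+0+0=2 → 22/27 = 0.81481
  cloudy: TP=3, FP=0+0+2+2=4, FN=1+2+0+2=5 → 6/15 = 0.40000
  rain: TP=3, FP=2+2+1+1=6, FN=1+0+0+2=3 → 6/15 = 0.40000
  snow: TP=10, FP=0+0+0+0=0, FN=0+2+1+3=6 → 20/26 = 0.76923
  fog: TP=6, FP=0+2+2+3=7, FN=1+2+1+0=4 → 12/23 = 0.52174
Weighted-F1 score = Σ (supportᵢ/N)·F1 scoreᵢ with N=53: (13/53)·0.81481 + (8/53)·0.40000 + (6/53)·0.40000 + (16/53)·0.76923 + (10/53)·0.52174 = 0.6362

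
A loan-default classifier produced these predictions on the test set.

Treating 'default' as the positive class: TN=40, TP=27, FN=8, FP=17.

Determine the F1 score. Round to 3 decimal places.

0.684

Precision = TP/(TP+FP) = 27/44 = 0.6136
Recall = TP/(TP+FN) = 27/35 = 0.7714
F1 = 2·TP/(2·TP+FP+FN) = 54/79 = 0.684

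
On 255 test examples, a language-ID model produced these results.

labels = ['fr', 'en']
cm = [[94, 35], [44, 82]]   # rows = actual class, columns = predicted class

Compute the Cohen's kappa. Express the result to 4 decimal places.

0.3798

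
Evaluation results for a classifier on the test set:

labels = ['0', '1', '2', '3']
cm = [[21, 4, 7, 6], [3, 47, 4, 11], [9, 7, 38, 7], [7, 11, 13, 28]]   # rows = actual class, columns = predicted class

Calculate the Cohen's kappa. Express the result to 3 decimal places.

0.462

Observed agreement pₒ = trace/N = 134/223 = 0.6009
Expected agreement pₑ = Σ (rowᵢ·colᵢ)/N² = (38·40 + 65·69 + 61·62 + 59·52)/223² = 0.2585
κ = (pₒ − pₑ)/(1 − pₑ) = (0.6009 − 0.2585)/(1 − 0.2585) = 0.462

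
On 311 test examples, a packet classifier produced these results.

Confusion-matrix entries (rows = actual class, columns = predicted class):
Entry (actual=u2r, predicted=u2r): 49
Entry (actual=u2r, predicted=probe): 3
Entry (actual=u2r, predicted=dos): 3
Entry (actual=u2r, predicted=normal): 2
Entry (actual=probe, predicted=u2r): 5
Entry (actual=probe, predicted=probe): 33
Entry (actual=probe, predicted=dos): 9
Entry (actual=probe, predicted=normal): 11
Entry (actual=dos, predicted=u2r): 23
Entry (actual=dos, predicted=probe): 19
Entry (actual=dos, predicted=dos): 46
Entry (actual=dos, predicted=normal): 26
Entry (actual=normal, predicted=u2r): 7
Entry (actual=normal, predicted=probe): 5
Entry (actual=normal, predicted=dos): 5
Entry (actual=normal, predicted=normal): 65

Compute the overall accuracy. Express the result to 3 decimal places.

Accuracy = trace / total = (49+33+46+65=193) / 311 = 193/311 = 0.621

0.621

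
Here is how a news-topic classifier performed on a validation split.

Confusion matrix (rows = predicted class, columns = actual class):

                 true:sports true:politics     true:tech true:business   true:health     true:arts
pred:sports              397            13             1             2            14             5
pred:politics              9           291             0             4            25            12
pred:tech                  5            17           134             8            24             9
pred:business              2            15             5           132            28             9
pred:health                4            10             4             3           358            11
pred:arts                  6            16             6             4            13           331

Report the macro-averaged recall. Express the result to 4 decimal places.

Per-class recall (TP/(TP+FN)):
  sports: TP=397, FN=9+5+2+4+6=26 → 397/423 = 0.93853
  politics: TP=291, FN=13+17+15+10+16=71 → 291/362 = 0.80387
  tech: TP=134, FN=1+0+5+4+6=16 → 134/150 = 0.89333
  business: TP=132, FN=2+4+8+3+4=21 → 132/153 = 0.86275
  health: TP=358, FN=14+25+24+28+13=104 → 358/462 = 0.77489
  arts: TP=331, FN=5+12+9+9+11=46 → 331/377 = 0.87798
Macro-recall = mean = (0.93853 + 0.80387 + 0.89333 + 0.86275 + 0.77489 + 0.87798) / 6 = 0.8586

0.8586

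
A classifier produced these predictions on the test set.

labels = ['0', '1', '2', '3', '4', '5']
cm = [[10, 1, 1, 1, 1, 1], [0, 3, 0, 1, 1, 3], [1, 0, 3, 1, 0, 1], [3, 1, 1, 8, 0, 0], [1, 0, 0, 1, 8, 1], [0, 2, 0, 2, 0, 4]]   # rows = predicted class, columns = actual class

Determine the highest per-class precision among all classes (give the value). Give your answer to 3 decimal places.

0.727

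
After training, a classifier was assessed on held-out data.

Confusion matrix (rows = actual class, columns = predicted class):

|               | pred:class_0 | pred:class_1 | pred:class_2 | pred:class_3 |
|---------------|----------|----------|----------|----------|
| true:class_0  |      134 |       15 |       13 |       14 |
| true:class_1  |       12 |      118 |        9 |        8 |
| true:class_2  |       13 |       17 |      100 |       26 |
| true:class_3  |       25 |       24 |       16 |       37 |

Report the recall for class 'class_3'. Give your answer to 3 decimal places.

0.363

Treat 'class_3' as positive and all other classes as negative.
recall = TP/(TP+FN).
class_3: TP=37, FN=25+24+16=65 → 37/102 = 0.3627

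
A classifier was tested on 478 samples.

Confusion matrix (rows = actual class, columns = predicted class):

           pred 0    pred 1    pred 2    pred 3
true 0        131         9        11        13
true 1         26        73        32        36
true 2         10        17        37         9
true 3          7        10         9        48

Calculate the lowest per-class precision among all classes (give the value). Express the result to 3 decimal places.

0.416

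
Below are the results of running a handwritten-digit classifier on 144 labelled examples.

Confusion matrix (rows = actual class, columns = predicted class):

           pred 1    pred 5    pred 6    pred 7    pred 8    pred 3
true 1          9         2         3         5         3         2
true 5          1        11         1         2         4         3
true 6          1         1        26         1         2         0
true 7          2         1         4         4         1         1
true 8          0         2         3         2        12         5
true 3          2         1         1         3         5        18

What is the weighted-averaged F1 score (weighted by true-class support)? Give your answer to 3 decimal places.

Per-class F1 score (2·TP/(2·TP+FP+FN)):
  1: TP=9, FP=1+1+2+0+2=6, FN=2+3+5+3+2=15 → 18/39 = 0.4615
  5: TP=11, FP=2+1+1+2+1=7, FN=1+1+2+4+3=11 → 22/40 = 0.5500
  6: TP=26, FP=3+1+4+3+1=12, FN=1+1+1+2+0=5 → 52/69 = 0.7536
  7: TP=4, FP=5+2+1+2+3=13, FN=2+1+4+1+1=9 → 8/30 = 0.2667
  8: TP=12, FP=3+4+2+1+5=15, FN=0+2+3+2+5=12 → 24/51 = 0.4706
  3: TP=18, FP=2+3+0+1+5=11, FN=2+1+1+3+5=12 → 36/59 = 0.6102
Weighted-F1 score = Σ (supportᵢ/N)·F1 scoreᵢ with N=144: (24/144)·0.4615 + (22/144)·0.5500 + (31/144)·0.7536 + (13/144)·0.2667 + (24/144)·0.4706 + (30/144)·0.6102 = 0.553

0.553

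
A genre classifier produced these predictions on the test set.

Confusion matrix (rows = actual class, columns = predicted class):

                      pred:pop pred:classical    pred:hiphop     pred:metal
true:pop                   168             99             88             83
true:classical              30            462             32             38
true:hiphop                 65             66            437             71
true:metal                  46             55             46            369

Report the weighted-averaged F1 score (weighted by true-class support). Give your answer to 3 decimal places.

0.658

Per-class F1 score (2·TP/(2·TP+FP+FN)):
  pop: TP=168, FP=30+65+46=141, FN=99+88+83=270 → 336/747 = 0.4498
  classical: TP=462, FP=99+66+55=220, FN=30+32+38=100 → 924/1244 = 0.7428
  hiphop: TP=437, FP=88+32+46=166, FN=65+66+71=202 → 874/1242 = 0.7037
  metal: TP=369, FP=83+38+71=192, FN=46+55+46=147 → 738/1077 = 0.6852
Weighted-F1 score = Σ (supportᵢ/N)·F1 scoreᵢ with N=2155: (438/2155)·0.4498 + (562/2155)·0.7428 + (639/2155)·0.7037 + (516/2155)·0.6852 = 0.658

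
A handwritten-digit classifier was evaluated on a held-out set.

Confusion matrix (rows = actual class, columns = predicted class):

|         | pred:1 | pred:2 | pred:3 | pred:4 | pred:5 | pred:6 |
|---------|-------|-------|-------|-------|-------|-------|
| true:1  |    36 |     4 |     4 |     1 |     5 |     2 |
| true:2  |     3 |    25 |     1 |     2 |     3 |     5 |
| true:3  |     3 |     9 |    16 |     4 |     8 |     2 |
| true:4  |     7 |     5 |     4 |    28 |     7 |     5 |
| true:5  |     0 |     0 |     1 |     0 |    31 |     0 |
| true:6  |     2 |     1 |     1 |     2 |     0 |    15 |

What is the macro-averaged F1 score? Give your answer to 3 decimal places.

Per-class F1 score (2·TP/(2·TP+FP+FN)):
  1: TP=36, FP=3+3+7+0+2=15, FN=4+4+1+5+2=16 → 72/103 = 0.6990
  2: TP=25, FP=4+9+5+0+1=19, FN=3+1+2+3+5=14 → 50/83 = 0.6024
  3: TP=16, FP=4+1+4+1+1=11, FN=3+9+4+8+2=26 → 32/69 = 0.4638
  4: TP=28, FP=1+2+4+0+2=9, FN=7+5+4+7+5=28 → 56/93 = 0.6022
  5: TP=31, FP=5+3+8+7+0=23, FN=0+0+1+0+0=1 → 62/86 = 0.7209
  6: TP=15, FP=2+5+2+5+0=14, FN=2+1+1+2+0=6 → 30/50 = 0.6000
Macro-F1 score = mean = (0.6990 + 0.6024 + 0.4638 + 0.6022 + 0.7209 + 0.6000) / 6 = 0.615

0.615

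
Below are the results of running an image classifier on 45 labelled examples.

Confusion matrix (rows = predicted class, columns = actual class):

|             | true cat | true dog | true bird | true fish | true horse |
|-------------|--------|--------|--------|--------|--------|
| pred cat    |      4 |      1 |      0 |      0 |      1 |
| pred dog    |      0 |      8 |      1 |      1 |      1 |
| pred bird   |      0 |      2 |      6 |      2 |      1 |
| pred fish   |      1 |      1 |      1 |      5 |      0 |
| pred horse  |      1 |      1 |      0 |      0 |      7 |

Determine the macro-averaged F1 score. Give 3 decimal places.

0.665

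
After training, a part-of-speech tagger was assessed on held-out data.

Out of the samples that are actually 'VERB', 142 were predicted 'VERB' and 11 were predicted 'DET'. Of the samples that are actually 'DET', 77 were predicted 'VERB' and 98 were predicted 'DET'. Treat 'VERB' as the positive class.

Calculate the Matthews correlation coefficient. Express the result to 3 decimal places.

0.517

MCC = (TP·TN − FP·FN) / √((TP+FP)(TP+FN)(TN+FP)(TN+FN))
Numerator = 142·98 − 77·11 = 13069
Denominator = √(219·153·175·109) = √639146025 = 25281.3375
MCC = 13069 / 25281.3375 = 0.517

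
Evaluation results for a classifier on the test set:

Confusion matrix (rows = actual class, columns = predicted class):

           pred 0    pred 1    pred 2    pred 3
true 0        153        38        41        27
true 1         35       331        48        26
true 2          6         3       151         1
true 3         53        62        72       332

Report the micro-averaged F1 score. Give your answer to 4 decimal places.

0.7012

Micro-averaging pools counts across classes: ΣTP=967, ΣFP=412, ΣFN=412.
Micro-F1 score = 2·TP/(2·TP+FP+FN) on pooled counts = 0.7012 (equals overall accuracy in single-label multiclass).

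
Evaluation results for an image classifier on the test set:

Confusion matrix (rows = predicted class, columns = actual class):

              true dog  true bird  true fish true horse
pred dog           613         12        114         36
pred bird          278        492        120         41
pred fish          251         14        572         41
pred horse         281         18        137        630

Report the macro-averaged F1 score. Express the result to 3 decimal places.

0.638

Per-class F1 score (2·TP/(2·TP+FP+FN)):
  dog: TP=613, FP=12+114+36=162, FN=278+251+281=810 → 1226/2198 = 0.5578
  bird: TP=492, FP=278+120+41=439, FN=12+14+18=44 → 984/1467 = 0.6708
  fish: TP=572, FP=251+14+41=306, FN=114+120+137=371 → 1144/1821 = 0.6282
  horse: TP=630, FP=281+18+137=436, FN=36+41+41=118 → 1260/1814 = 0.6946
Macro-F1 score = mean = (0.5578 + 0.6708 + 0.6282 + 0.6946) / 4 = 0.638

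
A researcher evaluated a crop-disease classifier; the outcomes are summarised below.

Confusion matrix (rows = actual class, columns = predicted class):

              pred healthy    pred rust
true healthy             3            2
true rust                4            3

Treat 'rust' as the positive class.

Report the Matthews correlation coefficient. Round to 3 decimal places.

MCC = (TP·TN − FP·FN) / √((TP+FP)(TP+FN)(TN+FP)(TN+FN))
Numerator = 3·3 − 2·4 = 1
Denominator = √(5·7·5·7) = √1225 = 35.0000
MCC = 1 / 35.0000 = 0.029

0.029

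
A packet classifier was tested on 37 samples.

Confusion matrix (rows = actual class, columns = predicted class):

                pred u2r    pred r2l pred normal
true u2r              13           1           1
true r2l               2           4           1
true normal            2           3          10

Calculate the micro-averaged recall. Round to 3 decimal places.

0.730

Micro-averaging pools counts across classes: ΣTP=27, ΣFP=10, ΣFN=10.
Micro-recall = TP/(TP+FN) on pooled counts = 0.730 (equals overall accuracy in single-label multiclass).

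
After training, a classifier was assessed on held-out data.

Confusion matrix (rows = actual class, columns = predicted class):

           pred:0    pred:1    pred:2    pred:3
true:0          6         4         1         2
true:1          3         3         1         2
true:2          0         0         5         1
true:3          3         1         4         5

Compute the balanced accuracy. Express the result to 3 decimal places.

0.503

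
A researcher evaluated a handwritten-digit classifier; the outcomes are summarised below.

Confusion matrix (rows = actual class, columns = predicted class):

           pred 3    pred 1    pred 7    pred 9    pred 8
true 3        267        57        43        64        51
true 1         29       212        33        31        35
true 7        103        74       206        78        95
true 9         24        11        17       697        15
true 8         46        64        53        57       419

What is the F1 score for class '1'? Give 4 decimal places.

0.5594

One-vs-rest for '1': TP = diagonal; FP = other classes predicted '1'; FN = '1' predicted as other.
F1 score = 2·TP/(2·TP+FP+FN).
1: TP=212, FP=57+74+11+64=206, FN=29+33+31+35=128 → 424/758 = 0.55937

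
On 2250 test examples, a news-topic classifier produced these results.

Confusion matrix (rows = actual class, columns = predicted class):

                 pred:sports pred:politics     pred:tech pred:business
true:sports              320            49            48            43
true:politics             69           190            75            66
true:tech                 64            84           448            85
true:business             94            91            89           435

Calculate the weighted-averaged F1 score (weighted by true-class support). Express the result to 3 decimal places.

0.620

Per-class F1 score (2·TP/(2·TP+FP+FN)):
  sports: TP=320, FP=69+64+94=227, FN=49+48+43=140 → 640/1007 = 0.6356
  politics: TP=190, FP=49+84+91=224, FN=69+75+66=210 → 380/814 = 0.4668
  tech: TP=448, FP=48+75+89=212, FN=64+84+85=233 → 896/1341 = 0.6682
  business: TP=435, FP=43+66+85=194, FN=94+91+89=274 → 870/1338 = 0.6502
Weighted-F1 score = Σ (supportᵢ/N)·F1 scoreᵢ with N=2250: (460/2250)·0.6356 + (400/2250)·0.4668 + (681/2250)·0.6682 + (709/2250)·0.6502 = 0.620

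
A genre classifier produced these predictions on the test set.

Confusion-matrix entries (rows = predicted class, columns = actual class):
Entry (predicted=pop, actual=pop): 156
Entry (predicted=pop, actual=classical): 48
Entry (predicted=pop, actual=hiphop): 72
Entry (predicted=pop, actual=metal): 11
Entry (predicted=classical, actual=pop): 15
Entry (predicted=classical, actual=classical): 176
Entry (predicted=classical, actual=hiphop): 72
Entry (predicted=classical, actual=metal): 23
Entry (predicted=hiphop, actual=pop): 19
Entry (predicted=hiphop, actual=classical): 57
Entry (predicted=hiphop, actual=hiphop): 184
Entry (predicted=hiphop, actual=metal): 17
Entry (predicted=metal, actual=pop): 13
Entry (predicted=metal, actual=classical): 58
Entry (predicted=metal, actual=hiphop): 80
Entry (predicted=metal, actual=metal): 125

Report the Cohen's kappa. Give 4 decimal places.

0.4258

Observed agreement pₒ = trace/N = 641/1126 = 0.56927
Expected agreement pₑ = Σ (rowᵢ·colᵢ)/N² = (203·287 + 339·286 + 408·277 + 176·276)/1126² = 0.24987
κ = (pₒ − pₑ)/(1 − pₑ) = (0.56927 − 0.24987)/(1 − 0.24987) = 0.4258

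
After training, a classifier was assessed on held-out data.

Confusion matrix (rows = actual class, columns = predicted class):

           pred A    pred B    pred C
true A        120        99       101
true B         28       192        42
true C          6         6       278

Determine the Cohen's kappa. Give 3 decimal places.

Observed agreement pₒ = trace/N = 590/872 = 0.6766
Expected agreement pₑ = Σ (rowᵢ·colᵢ)/N² = (320·154 + 262·297 + 290·421)/872² = 0.3277
κ = (pₒ − pₑ)/(1 − pₑ) = (0.6766 − 0.3277)/(1 − 0.3277) = 0.519

0.519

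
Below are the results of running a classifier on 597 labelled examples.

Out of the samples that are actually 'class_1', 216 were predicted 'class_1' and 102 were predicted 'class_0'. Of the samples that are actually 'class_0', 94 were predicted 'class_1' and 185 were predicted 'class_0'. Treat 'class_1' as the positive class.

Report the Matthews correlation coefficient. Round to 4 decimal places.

0.3419

MCC = (TP·TN − FP·FN) / √((TP+FP)(TP+FN)(TN+FP)(TN+FN))
Numerator = 216·185 − 94·102 = 30372
Denominator = √(310·318·279·287) = √7893596340 = 88845.9135
MCC = 30372 / 88845.9135 = 0.3419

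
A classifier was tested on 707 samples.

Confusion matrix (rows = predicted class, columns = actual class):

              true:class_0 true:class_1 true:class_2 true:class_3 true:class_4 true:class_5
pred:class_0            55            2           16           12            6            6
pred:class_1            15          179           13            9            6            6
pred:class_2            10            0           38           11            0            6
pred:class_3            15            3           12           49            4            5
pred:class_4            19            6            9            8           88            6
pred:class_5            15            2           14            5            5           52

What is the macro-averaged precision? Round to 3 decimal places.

0.617

Per-class precision (TP/(TP+FP)):
  class_0: TP=55, FP=2+16+12+6+6=42 → 55/97 = 0.5670
  class_1: TP=179, FP=15+13+9+6+6=49 → 179/228 = 0.7851
  class_2: TP=38, FP=10+0+11+0+6=27 → 38/65 = 0.5846
  class_3: TP=49, FP=15+3+12+4+5=39 → 49/88 = 0.5568
  class_4: TP=88, FP=19+6+9+8+6=48 → 88/136 = 0.6471
  class_5: TP=52, FP=15+2+14+5+5=41 → 52/93 = 0.5591
Macro-precision = mean = (0.5670 + 0.7851 + 0.5846 + 0.5568 + 0.6471 + 0.5591) / 6 = 0.617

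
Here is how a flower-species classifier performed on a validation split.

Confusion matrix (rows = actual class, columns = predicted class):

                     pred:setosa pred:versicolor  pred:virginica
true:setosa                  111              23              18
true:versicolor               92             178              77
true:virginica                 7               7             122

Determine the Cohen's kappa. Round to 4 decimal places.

0.4724

Observed agreement pₒ = trace/N = 411/635 = 0.64724
Expected agreement pₑ = Σ (rowᵢ·colᵢ)/N² = (152·210 + 347·208 + 136·217)/635² = 0.33135
κ = (pₒ − pₑ)/(1 − pₑ) = (0.64724 − 0.33135)/(1 − 0.33135) = 0.4724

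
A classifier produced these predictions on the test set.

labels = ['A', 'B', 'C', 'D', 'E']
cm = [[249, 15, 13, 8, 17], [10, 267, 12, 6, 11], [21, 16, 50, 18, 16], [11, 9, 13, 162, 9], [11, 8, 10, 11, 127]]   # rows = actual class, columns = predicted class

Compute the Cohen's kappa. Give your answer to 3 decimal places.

Observed agreement pₒ = trace/N = 855/1100 = 0.7773
Expected agreement pₑ = Σ (rowᵢ·colᵢ)/N² = (302·302 + 306·315 + 121·98 + 204·205 + 167·180)/1100² = 0.2242
κ = (pₒ − pₑ)/(1 − pₑ) = (0.7773 − 0.2242)/(1 − 0.2242) = 0.713

0.713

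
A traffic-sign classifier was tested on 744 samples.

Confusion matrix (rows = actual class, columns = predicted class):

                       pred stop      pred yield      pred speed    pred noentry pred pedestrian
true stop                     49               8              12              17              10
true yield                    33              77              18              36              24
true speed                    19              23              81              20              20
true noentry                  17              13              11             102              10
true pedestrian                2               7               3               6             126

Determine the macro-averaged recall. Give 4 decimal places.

Per-class recall (TP/(TP+FN)):
  stop: TP=49, FN=8+12+17+10=47 → 49/96 = 0.51042
  yield: TP=77, FN=33+18+36+24=111 → 77/188 = 0.40957
  speed: TP=81, FN=19+23+20+20=82 → 81/163 = 0.49693
  noentry: TP=102, FN=17+13+11+10=51 → 102/153 = 0.66667
  pedestrian: TP=126, FN=2+7+3+6=18 → 126/144 = 0.87500
Macro-recall = mean = (0.51042 + 0.40957 + 0.49693 + 0.66667 + 0.87500) / 5 = 0.5917

0.5917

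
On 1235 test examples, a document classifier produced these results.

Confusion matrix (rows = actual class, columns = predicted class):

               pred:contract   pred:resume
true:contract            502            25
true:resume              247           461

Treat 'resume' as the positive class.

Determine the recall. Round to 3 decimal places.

0.651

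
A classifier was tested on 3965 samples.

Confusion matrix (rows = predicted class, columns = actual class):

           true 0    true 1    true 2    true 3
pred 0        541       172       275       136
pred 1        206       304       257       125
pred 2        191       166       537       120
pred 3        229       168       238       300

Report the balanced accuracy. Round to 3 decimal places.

0.423

Balanced accuracy = mean of per-class recall.
  0: recall = 541/1167 = 0.4636
  1: recall = 304/810 = 0.3753
  2: recall = 537/1307 = 0.4109
  3: recall = 300/681 = 0.4405
Mean = (0.4636 + 0.3753 + 0.4109 + 0.4405) / 4 = 0.423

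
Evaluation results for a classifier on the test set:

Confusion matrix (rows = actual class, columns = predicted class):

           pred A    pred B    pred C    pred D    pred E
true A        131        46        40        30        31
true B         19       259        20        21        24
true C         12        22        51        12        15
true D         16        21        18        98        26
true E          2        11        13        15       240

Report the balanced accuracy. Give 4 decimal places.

0.6167

Balanced accuracy = mean of per-class recall.
  A: recall = 131/278 = 0.47122
  B: recall = 259/343 = 0.75510
  C: recall = 51/112 = 0.45536
  D: recall = 98/179 = 0.54749
  E: recall = 240/281 = 0.85409
Mean = (0.47122 + 0.75510 + 0.45536 + 0.54749 + 0.85409) / 5 = 0.6167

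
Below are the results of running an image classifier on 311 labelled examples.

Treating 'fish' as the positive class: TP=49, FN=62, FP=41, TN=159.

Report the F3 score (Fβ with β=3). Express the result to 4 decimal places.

0.4500

Fβ = (1+β²)·TP / ((1+β²)·TP + β²·FN + FP), with β²=9
= 10·49 / (10·49 + 9·62 + 41) = 0.4500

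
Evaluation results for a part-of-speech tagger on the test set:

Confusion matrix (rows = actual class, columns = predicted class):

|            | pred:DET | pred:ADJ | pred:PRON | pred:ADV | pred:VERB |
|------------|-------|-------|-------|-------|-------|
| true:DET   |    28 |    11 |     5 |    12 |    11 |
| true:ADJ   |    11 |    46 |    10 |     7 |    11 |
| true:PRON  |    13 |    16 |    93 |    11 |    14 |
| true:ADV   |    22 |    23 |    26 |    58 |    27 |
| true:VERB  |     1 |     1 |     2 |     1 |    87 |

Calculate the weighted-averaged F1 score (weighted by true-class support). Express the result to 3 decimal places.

Per-class F1 score (2·TP/(2·TP+FP+FN)):
  DET: TP=28, FP=11+13+22+1=47, FN=11+5+12+11=39 → 56/142 = 0.3944
  ADJ: TP=46, FP=11+16+23+1=51, FN=11+10+7+11=39 → 92/182 = 0.5055
  PRON: TP=93, FP=5+10+26+2=43, FN=13+16+11+14=54 → 186/283 = 0.6572
  ADV: TP=58, FP=12+7+11+1=31, FN=22+23+26+27=98 → 116/245 = 0.4735
  VERB: TP=87, FP=11+11+14+27=63, FN=1+1+2+1=5 → 174/242 = 0.7190
Weighted-F1 score = Σ (supportᵢ/N)·F1 scoreᵢ with N=547: (67/547)·0.3944 + (85/547)·0.5055 + (147/547)·0.6572 + (156/547)·0.4735 + (92/547)·0.7190 = 0.559

0.559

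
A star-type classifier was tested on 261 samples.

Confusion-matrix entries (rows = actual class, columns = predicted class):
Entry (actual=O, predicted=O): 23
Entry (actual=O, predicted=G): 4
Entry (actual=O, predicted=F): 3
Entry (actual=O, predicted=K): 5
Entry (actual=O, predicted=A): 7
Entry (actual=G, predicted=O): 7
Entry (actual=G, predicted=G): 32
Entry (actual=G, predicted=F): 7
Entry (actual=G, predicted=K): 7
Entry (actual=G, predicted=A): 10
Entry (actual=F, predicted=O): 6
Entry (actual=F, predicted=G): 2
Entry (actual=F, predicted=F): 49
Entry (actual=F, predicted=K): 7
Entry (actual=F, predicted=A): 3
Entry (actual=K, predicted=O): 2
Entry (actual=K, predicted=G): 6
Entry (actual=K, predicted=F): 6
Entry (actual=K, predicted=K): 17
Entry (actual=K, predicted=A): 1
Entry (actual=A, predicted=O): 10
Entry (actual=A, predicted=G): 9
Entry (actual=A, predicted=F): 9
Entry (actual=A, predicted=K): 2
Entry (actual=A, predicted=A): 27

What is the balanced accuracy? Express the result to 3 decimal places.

0.558

Balanced accuracy = mean of per-class recall.
  O: recall = 23/42 = 0.5476
  G: recall = 32/63 = 0.5079
  F: recall = 49/67 = 0.7313
  K: recall = 17/32 = 0.5313
  A: recall = 27/57 = 0.4737
Mean = (0.5476 + 0.5079 + 0.7313 + 0.5313 + 0.4737) / 5 = 0.558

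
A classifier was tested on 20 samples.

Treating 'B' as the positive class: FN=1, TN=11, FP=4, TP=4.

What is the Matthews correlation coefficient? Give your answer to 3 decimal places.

0.471

MCC = (TP·TN − FP·FN) / √((TP+FP)(TP+FN)(TN+FP)(TN+FN))
Numerator = 4·11 − 4·1 = 40
Denominator = √(8·5·15·12) = √7200 = 84.8528
MCC = 40 / 84.8528 = 0.471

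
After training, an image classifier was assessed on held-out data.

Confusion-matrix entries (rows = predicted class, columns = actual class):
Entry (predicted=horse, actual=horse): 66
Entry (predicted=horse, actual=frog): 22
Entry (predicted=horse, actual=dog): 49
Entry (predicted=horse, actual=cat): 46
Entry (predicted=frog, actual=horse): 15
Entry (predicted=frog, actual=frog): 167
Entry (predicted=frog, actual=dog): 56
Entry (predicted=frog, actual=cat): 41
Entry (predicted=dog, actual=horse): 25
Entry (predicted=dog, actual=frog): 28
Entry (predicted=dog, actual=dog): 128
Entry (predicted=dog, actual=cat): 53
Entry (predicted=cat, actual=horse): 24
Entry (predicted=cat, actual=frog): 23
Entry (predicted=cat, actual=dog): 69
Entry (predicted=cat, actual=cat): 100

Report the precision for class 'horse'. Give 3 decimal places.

0.361

Take TP from the diagonal, FP from the rest of the 'horse' prediction marginal, FN from the rest of the 'horse' actual marginal.
precision = TP/(TP+FP).
horse: TP=66, FP=22+49+46=117 → 66/183 = 0.3607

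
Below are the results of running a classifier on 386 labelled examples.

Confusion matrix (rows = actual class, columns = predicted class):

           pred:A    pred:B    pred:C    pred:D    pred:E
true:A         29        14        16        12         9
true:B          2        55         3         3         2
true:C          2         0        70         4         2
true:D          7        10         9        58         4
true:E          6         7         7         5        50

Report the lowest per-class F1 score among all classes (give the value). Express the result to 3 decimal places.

0.460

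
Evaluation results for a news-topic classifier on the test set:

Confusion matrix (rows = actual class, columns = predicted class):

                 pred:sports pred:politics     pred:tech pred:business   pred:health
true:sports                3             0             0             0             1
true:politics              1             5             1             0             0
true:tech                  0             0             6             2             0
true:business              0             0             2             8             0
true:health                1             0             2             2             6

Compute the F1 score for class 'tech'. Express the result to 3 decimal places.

F1 score = 2·TP/(2·TP+FP+FN).
tech: TP=6, FP=0+1+2+2=5, FN=0+0+2+0=2 → 12/19 = 0.6316

0.632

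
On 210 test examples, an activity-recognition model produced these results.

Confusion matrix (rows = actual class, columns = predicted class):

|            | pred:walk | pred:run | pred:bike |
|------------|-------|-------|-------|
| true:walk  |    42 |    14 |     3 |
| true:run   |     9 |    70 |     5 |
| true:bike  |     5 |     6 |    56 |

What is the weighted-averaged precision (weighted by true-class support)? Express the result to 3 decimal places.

Per-class precision (TP/(TP+FP)):
  walk: TP=42, FP=9+5=14 → 42/56 = 0.7500
  run: TP=70, FP=14+6=20 → 70/90 = 0.7778
  bike: TP=56, FP=3+5=8 → 56/64 = 0.8750
Weighted-precision = Σ (supportᵢ/N)·precisionᵢ with N=210: (59/210)·0.7500 + (84/210)·0.7778 + (67/210)·0.8750 = 0.801

0.801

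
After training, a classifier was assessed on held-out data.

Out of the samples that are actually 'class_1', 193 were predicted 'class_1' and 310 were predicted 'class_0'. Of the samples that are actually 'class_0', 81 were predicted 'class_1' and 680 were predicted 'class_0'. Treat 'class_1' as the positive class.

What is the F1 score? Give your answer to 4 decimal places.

0.4968

Precision = TP/(TP+FP) = 193/274 = 0.7044
Recall = TP/(TP+FN) = 193/503 = 0.3837
F1 = 2·TP/(2·TP+FP+FN) = 386/777 = 0.4968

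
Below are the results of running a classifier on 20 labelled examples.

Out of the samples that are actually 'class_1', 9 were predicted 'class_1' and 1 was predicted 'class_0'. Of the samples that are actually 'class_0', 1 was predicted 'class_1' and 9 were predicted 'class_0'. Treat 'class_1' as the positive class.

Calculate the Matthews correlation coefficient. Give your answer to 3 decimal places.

0.800

MCC = (TP·TN − FP·FN) / √((TP+FP)(TP+FN)(TN+FP)(TN+FN))
Numerator = 9·9 − 1·1 = 80
Denominator = √(10·10·10·10) = √10000 = 100.0000
MCC = 80 / 100.0000 = 0.800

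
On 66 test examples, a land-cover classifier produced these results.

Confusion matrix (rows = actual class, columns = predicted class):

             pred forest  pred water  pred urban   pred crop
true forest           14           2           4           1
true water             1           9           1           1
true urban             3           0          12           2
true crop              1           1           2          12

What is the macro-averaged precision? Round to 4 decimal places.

0.7171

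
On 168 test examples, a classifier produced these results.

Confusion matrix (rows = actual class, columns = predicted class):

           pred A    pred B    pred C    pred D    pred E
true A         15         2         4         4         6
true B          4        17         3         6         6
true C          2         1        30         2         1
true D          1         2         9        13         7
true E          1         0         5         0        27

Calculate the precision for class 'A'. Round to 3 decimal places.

0.652

Treat 'A' as positive and all other classes as negative.
precision = TP/(TP+FP).
A: TP=15, FP=4+2+1+1=8 → 15/23 = 0.6522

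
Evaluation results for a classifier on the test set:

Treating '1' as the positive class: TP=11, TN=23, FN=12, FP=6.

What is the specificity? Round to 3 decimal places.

Specificity = TN/(TN+FP) = 23/(23+6) = 0.793

0.793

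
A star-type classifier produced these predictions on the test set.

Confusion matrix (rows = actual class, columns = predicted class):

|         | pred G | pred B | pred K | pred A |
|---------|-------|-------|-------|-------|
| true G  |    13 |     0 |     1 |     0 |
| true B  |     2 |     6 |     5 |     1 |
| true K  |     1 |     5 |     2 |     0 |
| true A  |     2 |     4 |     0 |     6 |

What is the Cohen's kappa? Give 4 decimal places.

0.4050

Observed agreement pₒ = trace/N = 27/48 = 0.56250
Expected agreement pₑ = Σ (rowᵢ·colᵢ)/N² = (14·18 + 14·15 + 8·8 + 12·7)/48² = 0.26476
κ = (pₒ − pₑ)/(1 − pₑ) = (0.56250 − 0.26476)/(1 − 0.26476) = 0.4050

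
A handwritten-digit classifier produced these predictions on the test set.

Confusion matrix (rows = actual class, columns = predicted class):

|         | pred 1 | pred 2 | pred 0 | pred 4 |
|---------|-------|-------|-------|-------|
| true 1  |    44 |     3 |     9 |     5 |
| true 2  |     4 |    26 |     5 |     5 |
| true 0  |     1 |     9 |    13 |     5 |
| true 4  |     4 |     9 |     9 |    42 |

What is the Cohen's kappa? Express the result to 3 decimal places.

Observed agreement pₒ = trace/N = 125/193 = 0.6477
Expected agreement pₑ = Σ (rowᵢ·colᵢ)/N² = (61·53 + 40·47 + 28·36 + 64·57)/193² = 0.2623
κ = (pₒ − pₑ)/(1 − pₑ) = (0.6477 − 0.2623)/(1 − 0.2623) = 0.522

0.522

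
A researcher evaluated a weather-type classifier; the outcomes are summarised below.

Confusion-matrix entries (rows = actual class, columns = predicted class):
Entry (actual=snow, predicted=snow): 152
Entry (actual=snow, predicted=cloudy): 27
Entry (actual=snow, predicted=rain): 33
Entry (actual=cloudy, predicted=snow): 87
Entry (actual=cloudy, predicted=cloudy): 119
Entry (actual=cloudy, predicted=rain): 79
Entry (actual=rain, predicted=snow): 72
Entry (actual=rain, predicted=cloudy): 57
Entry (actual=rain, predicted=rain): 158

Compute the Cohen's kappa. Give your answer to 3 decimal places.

0.327

Observed agreement pₒ = trace/N = 429/784 = 0.5472
Expected agreement pₑ = Σ (rowᵢ·colᵢ)/N² = (212·311 + 285·203 + 287·270)/784² = 0.3275
κ = (pₒ − pₑ)/(1 − pₑ) = (0.5472 − 0.3275)/(1 − 0.3275) = 0.327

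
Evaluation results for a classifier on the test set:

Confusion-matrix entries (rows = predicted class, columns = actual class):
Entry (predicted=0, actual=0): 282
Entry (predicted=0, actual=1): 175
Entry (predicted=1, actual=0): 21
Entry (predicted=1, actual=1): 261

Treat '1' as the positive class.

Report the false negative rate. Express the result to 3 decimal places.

FNR = FN/(FN+TP) = 175/(175+261) = 0.401

0.401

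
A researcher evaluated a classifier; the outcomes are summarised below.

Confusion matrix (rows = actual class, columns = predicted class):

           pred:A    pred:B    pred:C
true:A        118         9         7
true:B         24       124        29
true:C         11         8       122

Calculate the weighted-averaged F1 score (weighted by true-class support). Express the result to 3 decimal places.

0.804

Per-class F1 score (2·TP/(2·TP+FP+FN)):
  A: TP=118, FP=24+11=35, FN=9+7=16 → 236/287 = 0.8223
  B: TP=124, FP=9+8=17, FN=24+29=53 → 248/318 = 0.7799
  C: TP=122, FP=7+29=36, FN=11+8=19 → 244/299 = 0.8161
Weighted-F1 score = Σ (supportᵢ/N)·F1 scoreᵢ with N=452: (134/452)·0.8223 + (177/452)·0.7799 + (141/452)·0.8161 = 0.804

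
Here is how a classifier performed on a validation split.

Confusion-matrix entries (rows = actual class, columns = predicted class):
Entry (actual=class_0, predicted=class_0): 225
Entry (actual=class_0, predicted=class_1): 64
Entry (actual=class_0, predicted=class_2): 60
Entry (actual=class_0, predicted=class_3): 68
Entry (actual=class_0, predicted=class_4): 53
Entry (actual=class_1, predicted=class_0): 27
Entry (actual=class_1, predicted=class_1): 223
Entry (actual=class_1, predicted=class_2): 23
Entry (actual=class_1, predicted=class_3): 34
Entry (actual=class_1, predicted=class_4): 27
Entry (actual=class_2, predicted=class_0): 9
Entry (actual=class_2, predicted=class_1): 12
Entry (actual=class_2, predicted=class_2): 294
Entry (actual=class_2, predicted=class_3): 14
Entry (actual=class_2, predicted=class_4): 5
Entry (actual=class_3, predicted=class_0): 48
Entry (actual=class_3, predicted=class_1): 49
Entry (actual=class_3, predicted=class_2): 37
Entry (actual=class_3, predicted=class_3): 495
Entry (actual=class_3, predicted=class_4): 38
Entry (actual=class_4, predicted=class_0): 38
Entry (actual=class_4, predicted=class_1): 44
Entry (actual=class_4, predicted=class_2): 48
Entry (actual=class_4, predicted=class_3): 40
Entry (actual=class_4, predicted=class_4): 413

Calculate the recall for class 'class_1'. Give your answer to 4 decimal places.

recall = TP/(TP+FN).
class_1: TP=223, FN=27+23+34+27=111 → 223/334 = 0.66766

0.6677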